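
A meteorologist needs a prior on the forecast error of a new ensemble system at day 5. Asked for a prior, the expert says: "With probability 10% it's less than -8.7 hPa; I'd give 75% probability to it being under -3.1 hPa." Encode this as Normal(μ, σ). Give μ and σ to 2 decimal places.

The p-quantile of Normal(μ,σ) is μ + z_p·σ, with z_{0.1} = -1.282 and z_{0.75} = 0.6745.
Eliminate σ: μ = (z₂·x₁ − z₁·x₂)/(z₂ − z₁) = (0.6745·-8.7 − (-1.282)·-3.1)/1.956 = -5.03.
Then σ = (x₂ − x₁)/(z₂ − z₁) = (-3.1 − -8.7)/1.956 = 2.86.

μ = -5.03, σ = 2.86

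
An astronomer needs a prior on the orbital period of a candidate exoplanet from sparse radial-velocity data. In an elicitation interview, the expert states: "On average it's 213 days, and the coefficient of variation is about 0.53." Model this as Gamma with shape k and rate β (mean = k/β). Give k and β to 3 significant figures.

For Gamma(k, rate β): mean = k/β, variance = k/β², so CV = 1/√k.
CV = 0.53, hence k = 1/CV² = 3.56.
Then β = k/mean = 3.56/213 = 0.0167.

k ≈ 3.56, β ≈ 0.0167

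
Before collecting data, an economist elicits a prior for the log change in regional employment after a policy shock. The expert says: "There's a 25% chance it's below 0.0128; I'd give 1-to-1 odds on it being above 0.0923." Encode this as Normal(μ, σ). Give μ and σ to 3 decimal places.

μ = 0.092, σ = 0.118

For Normal(μ,σ), the p-quantile is μ + z_p·σ. Here z_{0.25} = -0.6745, z_{0.5} = 0.
So 0.0128 = μ − 0.6745σ and 0.0923 = μ + 0σ.
Subtracting: σ = (0.0923 − 0.0128)/(0 − (-0.6745)) = 0.118.
Then μ = 0.0128 − (-0.6745)·0.118 = 0.092.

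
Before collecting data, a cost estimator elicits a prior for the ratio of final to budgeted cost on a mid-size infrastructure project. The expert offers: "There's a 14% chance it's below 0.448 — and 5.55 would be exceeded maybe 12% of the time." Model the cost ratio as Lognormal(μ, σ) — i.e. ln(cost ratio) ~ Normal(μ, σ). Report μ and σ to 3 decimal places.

μ ≈ 0.403, σ ≈ 1.116

If T ~ Lognormal(μ,σ) then ln T ~ Normal(μ,σ), so the p-quantile of ln T is μ + z_p·σ.
ln(0.448) = -0.803 and ln(5.55) = 1.714; z_{0.14} = -1.08, z_{0.88} = 1.175.
σ = (1.714 − -0.803)/(1.175 − (-1.08)) = 1.116.
μ = -0.803 − (-1.08)·1.116 = 0.403.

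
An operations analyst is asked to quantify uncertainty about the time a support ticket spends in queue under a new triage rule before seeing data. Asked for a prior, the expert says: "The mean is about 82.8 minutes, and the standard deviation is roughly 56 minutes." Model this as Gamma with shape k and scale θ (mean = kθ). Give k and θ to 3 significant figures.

For Gamma(k, scale θ): mean = kθ, variance = kθ², so CV = 1/√k.
CV = SD/mean = 56/82.8 = 0.6763, hence k = 1/CV² = 2.19.
Then θ = mean/k = 82.8/2.19 = 37.9.

k ≈ 2.19, θ ≈ 37.9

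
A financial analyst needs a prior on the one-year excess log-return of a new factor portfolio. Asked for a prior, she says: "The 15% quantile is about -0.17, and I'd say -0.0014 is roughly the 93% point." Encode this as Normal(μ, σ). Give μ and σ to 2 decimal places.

μ = -0.10, σ = 0.07

For Normal(μ,σ), the p-quantile is μ + z_p·σ. Here z_{0.15} = -1.036, z_{0.93} = 1.476.
So -0.17 = μ − 1.036σ and -0.0014 = μ + 1.476σ.
Subtracting: σ = (-0.0014 − -0.17)/(1.476 − (-1.036)) = 0.07.
Then μ = -0.17 − (-1.036)·0.07 = -0.10.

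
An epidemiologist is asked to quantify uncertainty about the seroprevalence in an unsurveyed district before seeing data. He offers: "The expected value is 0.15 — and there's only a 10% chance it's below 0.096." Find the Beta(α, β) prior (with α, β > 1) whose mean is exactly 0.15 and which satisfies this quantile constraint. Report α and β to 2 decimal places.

α ≈ 9.66, β ≈ 54.73

With mean 0.15 fixed, write α = 0.15s, β = 0.85s where s = α+β.
Need P(θ < 0.096) = 0.1 under Beta(0.15s, 0.85s). Normal approximation: (q−m)/√(m(1−m)/s) ≈ z_{0.1} = -1.28, so s ≈ 0.15·0.85·(-1.28)²/(0.096−0.15)² = 71.8.
At s = 71.8: P(θ<0.096) ≈ 0.086. Adjusting to match 0.1 gives s ≈ 64.38.
So α = 0.15·64.38 ≈ 9.66, β = 0.85·64.38 ≈ 54.73.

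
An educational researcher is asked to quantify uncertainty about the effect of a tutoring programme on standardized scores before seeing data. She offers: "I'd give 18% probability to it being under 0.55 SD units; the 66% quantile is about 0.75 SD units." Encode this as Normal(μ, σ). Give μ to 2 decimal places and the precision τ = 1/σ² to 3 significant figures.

For Normal(μ,σ), the p-quantile is μ + z_p·σ. Here z_{0.18} = -0.9154, z_{0.66} = 0.4125.
So 0.55 = μ − 0.9154σ and 0.75 = μ + 0.4125σ.
Subtracting: σ = (0.75 − 0.55)/(0.4125 − (-0.9154)) = 0.15.
Then μ = 0.55 − (-0.9154)·0.15 = 0.69.
Precision τ = 1/σ² = 1/0.1506² = 44.1.

μ = 0.69, τ = 44.1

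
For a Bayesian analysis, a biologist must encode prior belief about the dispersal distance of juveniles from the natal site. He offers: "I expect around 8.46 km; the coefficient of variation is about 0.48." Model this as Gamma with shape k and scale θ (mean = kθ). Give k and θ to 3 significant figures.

For Gamma(k, scale θ): mean = kθ, variance = kθ², so CV = 1/√k.
CV = 0.48, hence k = 1/CV² = 4.34.
Then θ = mean/k = 8.46/4.34 = 1.95.

k ≈ 4.34, θ ≈ 1.95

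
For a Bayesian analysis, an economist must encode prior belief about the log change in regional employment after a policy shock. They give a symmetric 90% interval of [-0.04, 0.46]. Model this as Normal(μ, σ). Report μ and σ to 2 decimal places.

μ = 0.21, σ = 0.15

A symmetric 90% interval runs μ ± z·σ with z = 1.645.
Half-width = 0.25, so σ = 0.25/1.645 = 0.15.
μ is the interval midpoint, 0.21.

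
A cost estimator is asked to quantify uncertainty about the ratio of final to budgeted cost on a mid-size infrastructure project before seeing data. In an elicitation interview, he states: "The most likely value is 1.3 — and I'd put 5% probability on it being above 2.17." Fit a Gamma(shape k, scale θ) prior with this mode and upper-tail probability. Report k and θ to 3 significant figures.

k ≈ 11.6, θ ≈ 0.122

Gamma(k,θ) with k>1 has mode (k−1)θ, so θ = 1.3/(k−1).
Need P(X < 2.17) = 0.95 with θ tied to k this way. Start at k = 2, θ = 1.3: P(X<2.17) ≈ 0.497.
Too low — raise k to concentrate. Iterating converges to k ≈ 11.6.
Then θ = 1.3/(11.6−1) ≈ 0.122.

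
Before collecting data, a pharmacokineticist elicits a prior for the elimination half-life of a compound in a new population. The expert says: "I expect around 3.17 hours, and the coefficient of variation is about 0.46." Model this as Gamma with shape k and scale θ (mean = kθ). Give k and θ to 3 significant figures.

k ≈ 4.73, θ ≈ 0.671

For Gamma(k, scale θ): mean = kθ, variance = kθ², so CV = 1/√k.
CV = 0.46, hence k = 1/CV² = 4.73.
Then θ = mean/k = 3.17/4.73 = 0.671.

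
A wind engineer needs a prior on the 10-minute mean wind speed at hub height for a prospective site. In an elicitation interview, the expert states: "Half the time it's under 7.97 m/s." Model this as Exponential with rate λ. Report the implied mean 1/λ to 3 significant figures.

Exponential median = ln 2 / λ, so λ = ln 2 / 7.97 = 0.087.
Mean = 1/λ = 11.5 m/s.

mean ≈ 11.5 m/s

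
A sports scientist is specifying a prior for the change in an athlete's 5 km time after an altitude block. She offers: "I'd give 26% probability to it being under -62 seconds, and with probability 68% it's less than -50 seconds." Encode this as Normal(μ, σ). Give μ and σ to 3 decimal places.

μ = -55.051, σ = 10.801

For Normal(μ,σ), the p-quantile is μ + z_p·σ. Here z_{0.26} = -0.6433, z_{0.68} = 0.4677.
So -62 = μ − 0.6433σ and -50 = μ + 0.4677σ.
Subtracting: σ = (-50 − -62)/(0.4677 − (-0.6433)) = 10.801.
Then μ = -62 − (-0.6433)·10.801 = -55.051.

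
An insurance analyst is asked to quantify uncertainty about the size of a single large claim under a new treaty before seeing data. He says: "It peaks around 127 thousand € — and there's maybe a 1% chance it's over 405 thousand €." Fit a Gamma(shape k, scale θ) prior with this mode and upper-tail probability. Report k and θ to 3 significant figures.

Gamma(k,θ) with k>1 has mode (k−1)θ, so θ = 127/(k−1).
Need P(X < 405) = 0.99 with θ tied to k this way. Start at k = 2, θ = 127: P(X<405) ≈ 0.827.
Too low — raise k to concentrate. Iterating converges to k ≈ 4.3.
Then θ = 127/(4.3−1) ≈ 38.5.

k ≈ 4.3, θ ≈ 38.5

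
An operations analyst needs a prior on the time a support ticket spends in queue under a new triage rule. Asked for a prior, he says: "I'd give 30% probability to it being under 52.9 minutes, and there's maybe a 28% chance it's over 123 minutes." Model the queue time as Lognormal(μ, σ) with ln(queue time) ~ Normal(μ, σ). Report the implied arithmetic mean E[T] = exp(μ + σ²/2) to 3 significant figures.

E[T] ≈ 105 minutes

If T ~ Lognormal(μ,σ) then ln T ~ Normal(μ,σ), so the p-quantile of ln T is μ + z_p·σ.
ln(52.9) = 3.968 and ln(123) = 4.812; z_{0.3} = -0.5244, z_{0.72} = 0.5828.
σ = (4.812 − 3.968)/(0.5828 − (-0.5244)) = 0.762.
μ = 3.968 − (-0.5244)·0.762 = 4.368.
E[T] = exp(μ + σ²/2) = exp(4.368 + 0.2904) = 105 minutes.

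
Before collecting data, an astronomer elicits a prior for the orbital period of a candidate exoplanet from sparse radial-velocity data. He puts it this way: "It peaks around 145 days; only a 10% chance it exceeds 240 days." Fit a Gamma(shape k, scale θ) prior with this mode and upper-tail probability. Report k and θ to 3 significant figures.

Gamma(k,θ) with k>1 has mode (k−1)θ, so θ = 145/(k−1).
Need P(X < 240) = 0.9 with θ tied to k this way. Start at k = 2, θ = 145: P(X<240) ≈ 0.493.
Too low — raise k to concentrate. Iterating converges to k ≈ 8.43.
Then θ = 145/(8.43−1) ≈ 19.5.

k ≈ 8.43, θ ≈ 19.5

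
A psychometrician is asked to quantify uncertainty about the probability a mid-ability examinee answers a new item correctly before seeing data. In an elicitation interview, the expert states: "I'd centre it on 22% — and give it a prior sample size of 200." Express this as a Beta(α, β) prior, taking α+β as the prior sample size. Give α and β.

Under the effective-sample-size interpretation, Beta(α, β) has prior mean α/(α+β) and prior sample size α+β.
So α+β = 200 and α/(α+β) = 0.22, giving α = 0.22·200 = 44 and β = 200 − 44 = 156.

α = 44, β = 156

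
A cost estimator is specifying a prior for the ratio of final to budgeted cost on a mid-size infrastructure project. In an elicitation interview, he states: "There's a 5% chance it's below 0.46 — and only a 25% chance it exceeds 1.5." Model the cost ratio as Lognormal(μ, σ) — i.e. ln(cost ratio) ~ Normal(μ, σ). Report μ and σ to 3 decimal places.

If T ~ Lognormal(μ,σ) then ln T ~ Normal(μ,σ), so the p-quantile of ln T is μ + z_p·σ.
ln(0.46) = -0.7765 and ln(1.5) = 0.4055; z_{0.05} = -1.645, z_{0.75} = 0.6745.
σ = (0.4055 − -0.7765)/(0.6745 − (-1.645)) = 0.510.
μ = -0.7765 − (-1.645)·0.510 = 0.062.

μ ≈ 0.062, σ ≈ 0.510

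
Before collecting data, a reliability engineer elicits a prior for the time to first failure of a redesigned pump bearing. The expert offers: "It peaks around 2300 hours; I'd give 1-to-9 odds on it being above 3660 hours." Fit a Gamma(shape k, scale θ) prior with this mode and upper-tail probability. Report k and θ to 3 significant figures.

Gamma(k,θ) with k>1 has mode (k−1)θ, so θ = 2300/(k−1).
Need P(X < 3660) = 0.9 with θ tied to k this way. Start at k = 2, θ = 2300: P(X<3660) ≈ 0.472.
Too low — raise k to concentrate. Iterating converges to k ≈ 9.7.
Then θ = 2300/(9.7−1) ≈ 264.

k ≈ 9.7, θ ≈ 264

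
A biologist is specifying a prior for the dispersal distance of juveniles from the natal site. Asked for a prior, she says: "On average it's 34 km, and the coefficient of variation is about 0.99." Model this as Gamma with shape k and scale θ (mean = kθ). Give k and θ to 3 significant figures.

k ≈ 1.02, θ ≈ 33.3

For Gamma(k, scale θ): mean = kθ, variance = kθ², so CV = 1/√k.
CV = 0.99, hence k = 1/CV² = 1.02.
Then θ = mean/k = 34/1.02 = 33.3.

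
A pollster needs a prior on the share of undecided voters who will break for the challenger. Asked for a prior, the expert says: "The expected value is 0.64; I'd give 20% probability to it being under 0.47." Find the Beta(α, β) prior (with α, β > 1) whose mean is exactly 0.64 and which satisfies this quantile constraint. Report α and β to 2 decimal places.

α ≈ 3.45, β ≈ 1.94

With mean 0.64 fixed, write α = 0.64s, β = 0.36s where s = α+β.
Need P(θ < 0.47) = 0.2 under Beta(0.64s, 0.36s). Normal approximation: (q−m)/√(m(1−m)/s) ≈ z_{0.2} = -0.842, so s ≈ 0.64·0.36·(-0.842)²/(0.47−0.64)² = 5.6.
At s = 5.6: P(θ<0.47) ≈ 0.195. Adjusting to match 0.2 gives s ≈ 5.39.
So α = 0.64·5.39 ≈ 3.45, β = 0.36·5.39 ≈ 1.94.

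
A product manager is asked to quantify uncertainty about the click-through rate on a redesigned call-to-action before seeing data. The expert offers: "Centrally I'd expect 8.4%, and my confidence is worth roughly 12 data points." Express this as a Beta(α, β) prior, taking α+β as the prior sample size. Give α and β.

α = 1.008, β = 10.992

Under the effective-sample-size interpretation, Beta(α, β) has prior mean α/(α+β) and prior sample size α+β.
So α+β = 12 and α/(α+β) = 0.084, giving α = 0.084·12 = 1.008 and β = 12 − 1.008 = 10.992.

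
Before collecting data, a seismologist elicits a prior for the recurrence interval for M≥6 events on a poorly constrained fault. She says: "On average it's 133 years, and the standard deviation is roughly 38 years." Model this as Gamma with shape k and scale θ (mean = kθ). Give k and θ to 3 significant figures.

For Gamma(k, scale θ): mean = kθ, variance = kθ², so CV = 1/√k.
CV = SD/mean = 38/133 = 0.2857, hence k = 1/CV² = 12.2.
Then θ = mean/k = 133/12.2 = 10.9.

k ≈ 12.2, θ ≈ 10.9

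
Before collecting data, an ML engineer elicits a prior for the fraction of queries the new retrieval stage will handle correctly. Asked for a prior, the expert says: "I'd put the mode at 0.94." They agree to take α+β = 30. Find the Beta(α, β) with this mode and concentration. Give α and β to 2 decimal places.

For α,β > 1 the Beta mode is (α−1)/(α+β−2). With α+β = 30, the mode is (α−1)/28.
Set (α−1)/28 = 0.94 → α = 1 + 0.94·28 = 27.32.
β = 30 − α = 2.68.

α = 27.32, β = 2.68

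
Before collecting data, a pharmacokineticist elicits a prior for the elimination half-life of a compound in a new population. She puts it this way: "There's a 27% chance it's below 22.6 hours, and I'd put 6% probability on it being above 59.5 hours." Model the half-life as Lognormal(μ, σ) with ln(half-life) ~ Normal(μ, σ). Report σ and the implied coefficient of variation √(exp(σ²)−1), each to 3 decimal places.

If T ~ Lognormal(μ,σ) then ln T ~ Normal(μ,σ), so the p-quantile of ln T is μ + z_p·σ.
ln(22.6) = 3.118 and ln(59.5) = 4.086; z_{0.27} = -0.6128, z_{0.94} = 1.555.
σ = (4.086 − 3.118)/(1.555 − (-0.6128)) = 0.447.
μ = 3.118 − (-0.6128)·0.447 = 3.392.
CV = √(exp(σ²)−1) = √(exp(0.1994)−1) = 0.470.

σ ≈ 0.447, CV ≈ 0.470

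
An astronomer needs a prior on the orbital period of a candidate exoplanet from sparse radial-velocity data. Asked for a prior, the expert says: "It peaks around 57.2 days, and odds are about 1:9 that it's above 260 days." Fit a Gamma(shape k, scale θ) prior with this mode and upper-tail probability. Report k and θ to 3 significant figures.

Gamma(k,θ) with k>1 has mode (k−1)θ, so θ = 57.2/(k−1).
Need P(X < 260) = 0.9 with θ tied to k this way. Start at k = 2, θ = 57.2: P(X<260) ≈ 0.941.
Too high — lower k to spread out. Iterating converges to k ≈ 1.78.
Then θ = 57.2/(1.78−1) ≈ 72.9.

k ≈ 1.78, θ ≈ 72.9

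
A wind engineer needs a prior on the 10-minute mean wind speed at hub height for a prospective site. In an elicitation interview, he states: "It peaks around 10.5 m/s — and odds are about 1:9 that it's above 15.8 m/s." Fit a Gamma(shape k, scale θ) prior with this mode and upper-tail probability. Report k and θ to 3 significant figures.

k ≈ 12.1, θ ≈ 0.942

Gamma(k,θ) with k>1 has mode (k−1)θ, so θ = 10.5/(k−1).
Need P(X < 15.8) = 0.9 with θ tied to k this way. Start at k = 2, θ = 10.5: P(X<15.8) ≈ 0.444.
Too low — raise k to concentrate. Iterating converges to k ≈ 12.1.
Then θ = 10.5/(12.1−1) ≈ 0.942.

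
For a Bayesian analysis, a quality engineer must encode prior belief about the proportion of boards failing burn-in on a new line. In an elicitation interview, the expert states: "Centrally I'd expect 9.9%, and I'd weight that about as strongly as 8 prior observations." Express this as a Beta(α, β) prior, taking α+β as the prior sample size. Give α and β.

α = 0.792, β = 7.208

Under the effective-sample-size interpretation, Beta(α, β) has prior mean α/(α+β) and prior sample size α+β.
So α+β = 8 and α/(α+β) = 0.099, giving α = 0.099·8 = 0.792 and β = 8 − 0.792 = 7.208.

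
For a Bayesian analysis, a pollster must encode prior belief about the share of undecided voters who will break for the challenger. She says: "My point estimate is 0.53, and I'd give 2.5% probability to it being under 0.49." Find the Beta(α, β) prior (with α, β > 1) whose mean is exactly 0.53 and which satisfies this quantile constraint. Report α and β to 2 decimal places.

α ≈ 317.73, β ≈ 281.76

With mean 0.53 fixed, write α = 0.53s, β = 0.47s where s = α+β.
Need P(θ < 0.49) = 0.025 under Beta(0.53s, 0.47s). Normal approximation: (q−m)/√(m(1−m)/s) ≈ z_{0.025} = -1.96, so s ≈ 0.53·0.47·(-1.96)²/(0.49−0.53)² = 598.1.
At s = 598.1: P(θ<0.49) ≈ 0.025. Adjusting to match 0.025 gives s ≈ 599.49.
So α = 0.53·599.49 ≈ 317.73, β = 0.47·599.49 ≈ 281.76.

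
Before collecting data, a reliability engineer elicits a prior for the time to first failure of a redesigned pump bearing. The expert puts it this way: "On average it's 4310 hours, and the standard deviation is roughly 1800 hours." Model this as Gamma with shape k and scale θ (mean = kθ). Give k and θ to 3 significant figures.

k ≈ 5.73, θ ≈ 752

For Gamma(k, scale θ): mean = kθ, variance = kθ², so CV = 1/√k.
CV = SD/mean = 1800/4310 = 0.4176, hence k = 1/CV² = 5.73.
Then θ = mean/k = 4310/5.73 = 752.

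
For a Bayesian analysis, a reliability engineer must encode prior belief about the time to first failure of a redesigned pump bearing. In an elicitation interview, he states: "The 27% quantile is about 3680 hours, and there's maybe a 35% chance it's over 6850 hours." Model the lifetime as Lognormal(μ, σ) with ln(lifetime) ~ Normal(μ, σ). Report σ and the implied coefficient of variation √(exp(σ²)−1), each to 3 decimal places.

If T ~ Lognormal(μ,σ) then ln T ~ Normal(μ,σ), so the p-quantile of ln T is μ + z_p·σ.
ln(3680) = 8.211 and ln(6850) = 8.832; z_{0.27} = -0.6128, z_{0.65} = 0.3853.
σ = (8.832 − 8.211)/(0.3853 − (-0.6128)) = 0.622.
μ = 8.211 − (-0.6128)·0.622 = 8.592.
CV = √(exp(σ²)−1) = √(exp(0.3875)−1) = 0.688.

σ ≈ 0.622, CV ≈ 0.688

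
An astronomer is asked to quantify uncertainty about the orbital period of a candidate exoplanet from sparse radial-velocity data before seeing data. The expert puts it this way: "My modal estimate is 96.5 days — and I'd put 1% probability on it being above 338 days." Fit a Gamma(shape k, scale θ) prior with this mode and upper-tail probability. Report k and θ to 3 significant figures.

k ≈ 3.76, θ ≈ 35

Gamma(k,θ) with k>1 has mode (k−1)θ, so θ = 96.5/(k−1).
Need P(X < 338) = 0.99 with θ tied to k this way. Start at k = 2, θ = 96.5: P(X<338) ≈ 0.864.
Too low — raise k to concentrate. Iterating converges to k ≈ 3.76.
Then θ = 96.5/(3.76−1) ≈ 35.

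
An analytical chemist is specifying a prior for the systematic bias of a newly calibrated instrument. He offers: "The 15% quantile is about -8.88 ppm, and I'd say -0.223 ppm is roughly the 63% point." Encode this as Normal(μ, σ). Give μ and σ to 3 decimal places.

μ = -2.323, σ = 6.327

The p-quantile of Normal(μ,σ) is μ + z_p·σ, with z_{0.15} = -1.036 and z_{0.63} = 0.3319.
Eliminate σ: μ = (z₂·x₁ − z₁·x₂)/(z₂ − z₁) = (0.3319·-8.88 − (-1.036)·-0.223)/1.368 = -2.323.
Then σ = (x₂ − x₁)/(z₂ − z₁) = (-0.223 − -8.88)/1.368 = 6.327.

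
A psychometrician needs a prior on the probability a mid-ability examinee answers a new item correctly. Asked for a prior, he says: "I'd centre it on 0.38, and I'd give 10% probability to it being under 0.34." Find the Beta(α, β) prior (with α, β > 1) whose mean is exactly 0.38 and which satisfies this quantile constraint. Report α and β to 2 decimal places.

With mean 0.38 fixed, write α = 0.38s, β = 0.62s where s = α+β.
Need P(θ < 0.34) = 0.1 under Beta(0.38s, 0.62s). Normal approximation: (q−m)/√(m(1−m)/s) ≈ z_{0.1} = -1.28, so s ≈ 0.38·0.62·(-1.28)²/(0.34−0.38)² = 241.8.
At s = 241.8: P(θ<0.34) ≈ 0.099. Adjusting to match 0.1 gives s ≈ 238.85.
So α = 0.38·238.85 ≈ 90.76, β = 0.62·238.85 ≈ 148.09.

α ≈ 90.76, β ≈ 148.09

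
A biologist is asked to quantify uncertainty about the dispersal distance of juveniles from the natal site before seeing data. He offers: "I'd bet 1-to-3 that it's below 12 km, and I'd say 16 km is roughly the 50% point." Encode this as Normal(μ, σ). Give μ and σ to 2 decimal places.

The p-quantile of Normal(μ,σ) is μ + z_p·σ, with z_{0.25} = -0.6745 and z_{0.5} = 0.
Eliminate σ: μ = (z₂·x₁ − z₁·x₂)/(z₂ − z₁) = (0·12 − (-0.6745)·16)/0.6745 = 16.00.
Then σ = (x₂ − x₁)/(z₂ − z₁) = (16 − 12)/0.6745 = 5.93.

μ = 16.00, σ = 5.93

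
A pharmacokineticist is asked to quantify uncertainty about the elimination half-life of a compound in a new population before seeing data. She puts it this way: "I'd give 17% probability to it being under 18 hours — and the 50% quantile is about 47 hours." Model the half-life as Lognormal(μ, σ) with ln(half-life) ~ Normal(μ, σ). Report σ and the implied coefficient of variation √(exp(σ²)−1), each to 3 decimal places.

σ ≈ 1.006, CV ≈ 1.323

If T ~ Lognormal(μ,σ) then ln T ~ Normal(μ,σ), so the p-quantile of ln T is μ + z_p·σ.
ln(18) = 2.89 and ln(47) = 3.85; z_{0.17} = -0.9542, z_{0.5} = 0.
σ = (3.85 − 2.89)/(0 − (-0.9542)) = 1.006.
μ = 2.89 − (-0.9542)·1.006 = 3.850.
CV = √(exp(σ²)−1) = √(exp(1.0118)−1) = 1.323.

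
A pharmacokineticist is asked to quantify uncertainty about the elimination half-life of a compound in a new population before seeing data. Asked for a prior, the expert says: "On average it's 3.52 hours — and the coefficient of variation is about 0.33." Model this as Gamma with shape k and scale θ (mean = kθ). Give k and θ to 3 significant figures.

k ≈ 9.18, θ ≈ 0.383

For Gamma(k, scale θ): mean = kθ, variance = kθ², so CV = 1/√k.
CV = 0.33, hence k = 1/CV² = 9.18.
Then θ = mean/k = 3.52/9.18 = 0.383.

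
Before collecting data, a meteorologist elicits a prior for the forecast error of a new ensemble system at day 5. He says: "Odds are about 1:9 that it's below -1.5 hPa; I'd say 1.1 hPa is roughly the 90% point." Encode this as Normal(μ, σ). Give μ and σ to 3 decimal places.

μ = -0.200, σ = 1.014

The p-quantile of Normal(μ,σ) is μ + z_p·σ, with z_{0.1} = -1.282 and z_{0.9} = 1.282.
Eliminate σ: μ = (z₂·x₁ − z₁·x₂)/(z₂ − z₁) = (1.282·-1.5 − (-1.282)·1.1)/2.563 = -0.200.
Then σ = (x₂ − x₁)/(z₂ − z₁) = (1.1 − -1.5)/2.563 = 1.014.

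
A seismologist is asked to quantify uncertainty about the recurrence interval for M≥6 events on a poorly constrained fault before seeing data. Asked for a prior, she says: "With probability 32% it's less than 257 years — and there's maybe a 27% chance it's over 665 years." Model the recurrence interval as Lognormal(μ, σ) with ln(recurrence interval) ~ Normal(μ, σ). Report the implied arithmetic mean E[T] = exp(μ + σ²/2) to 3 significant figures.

E[T] ≈ 571 years

If T ~ Lognormal(μ,σ) then ln T ~ Normal(μ,σ), so the p-quantile of ln T is μ + z_p·σ.
ln(257) = 5.549 and ln(665) = 6.5; z_{0.32} = -0.4677, z_{0.73} = 0.6128.
σ = (6.5 − 5.549)/(0.6128 − (-0.4677)) = 0.880.
μ = 5.549 − (-0.4677)·0.880 = 5.961.
E[T] = exp(μ + σ²/2) = exp(5.961 + 0.3871) = 571 years.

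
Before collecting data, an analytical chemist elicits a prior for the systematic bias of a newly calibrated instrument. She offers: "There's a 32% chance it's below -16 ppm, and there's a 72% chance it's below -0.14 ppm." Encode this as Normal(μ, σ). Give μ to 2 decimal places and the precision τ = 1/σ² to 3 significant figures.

μ = -8.94, τ = 0.00439

The p-quantile of Normal(μ,σ) is μ + z_p·σ, with z_{0.32} = -0.4677 and z_{0.72} = 0.5828.
Eliminate σ: μ = (z₂·x₁ − z₁·x₂)/(z₂ − z₁) = (0.5828·-16 − (-0.4677)·-0.14)/1.051 = -8.94.
Then σ = (x₂ − x₁)/(z₂ − z₁) = (-0.14 − -16)/1.051 = 15.10.
Precision τ = 1/σ² = 1/15.1² = 0.00439.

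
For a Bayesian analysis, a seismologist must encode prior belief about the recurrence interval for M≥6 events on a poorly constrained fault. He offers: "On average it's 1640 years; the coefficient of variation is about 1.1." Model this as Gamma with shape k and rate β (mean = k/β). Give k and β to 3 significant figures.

For Gamma(k, rate β): mean = k/β, variance = k/β², so CV = 1/√k.
CV = 1.1, hence k = 1/CV² = 0.826.
Then β = k/mean = 0.826/1640 = 0.000504.

k ≈ 0.826, β ≈ 0.000504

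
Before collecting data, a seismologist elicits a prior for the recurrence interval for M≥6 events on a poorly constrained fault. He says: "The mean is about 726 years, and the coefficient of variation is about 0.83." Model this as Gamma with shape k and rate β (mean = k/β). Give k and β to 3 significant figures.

For Gamma(k, rate β): mean = k/β, variance = k/β², so CV = 1/√k.
CV = 0.83, hence k = 1/CV² = 1.45.
Then β = k/mean = 1.45/726 = 0.002.

k ≈ 1.45, β ≈ 0.002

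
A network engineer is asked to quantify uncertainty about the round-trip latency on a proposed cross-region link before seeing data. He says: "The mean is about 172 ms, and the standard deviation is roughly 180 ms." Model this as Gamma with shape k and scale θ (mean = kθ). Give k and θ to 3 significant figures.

k ≈ 0.913, θ ≈ 188

For Gamma(k, scale θ): mean = kθ, variance = kθ², so CV = 1/√k.
CV = SD/mean = 180/172 = 1.047, hence k = 1/CV² = 0.913.
Then θ = mean/k = 172/0.913 = 188.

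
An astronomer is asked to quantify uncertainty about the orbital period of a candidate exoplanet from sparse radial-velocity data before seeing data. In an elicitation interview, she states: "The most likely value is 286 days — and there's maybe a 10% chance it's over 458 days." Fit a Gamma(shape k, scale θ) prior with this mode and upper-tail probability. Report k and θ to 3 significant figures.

Gamma(k,θ) with k>1 has mode (k−1)θ, so θ = 286/(k−1).
Need P(X < 458) = 0.9 with θ tied to k this way. Start at k = 2, θ = 286: P(X<458) ≈ 0.476.
Too low — raise k to concentrate. Iterating converges to k ≈ 9.47.
Then θ = 286/(9.47−1) ≈ 33.7.

k ≈ 9.47, θ ≈ 33.7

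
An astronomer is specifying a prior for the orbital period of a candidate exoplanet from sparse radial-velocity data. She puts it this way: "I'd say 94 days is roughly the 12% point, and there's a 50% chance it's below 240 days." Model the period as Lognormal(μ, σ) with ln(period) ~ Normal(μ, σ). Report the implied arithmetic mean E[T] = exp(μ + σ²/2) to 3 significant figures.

E[T] ≈ 330 days

If T ~ Lognormal(μ,σ) then ln T ~ Normal(μ,σ), so the p-quantile of ln T is μ + z_p·σ.
ln(94) = 4.543 and ln(240) = 5.481; z_{0.12} = -1.175, z_{0.5} = 0.
σ = (5.481 − 4.543)/(0 − (-1.175)) = 0.798.
μ = 4.543 − (-1.175)·0.798 = 5.481.
E[T] = exp(μ + σ²/2) = exp(5.481 + 0.3182) = 330 days.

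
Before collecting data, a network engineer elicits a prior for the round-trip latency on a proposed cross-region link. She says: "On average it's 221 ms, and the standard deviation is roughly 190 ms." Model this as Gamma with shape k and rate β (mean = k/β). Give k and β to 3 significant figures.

For Gamma(k, rate β): mean = k/β, variance = k/β², so CV = 1/√k.
CV = SD/mean = 190/221 = 0.8597, hence k = 1/CV² = 1.35.
Then β = k/mean = 1.35/221 = 0.00612.

k ≈ 1.35, β ≈ 0.00612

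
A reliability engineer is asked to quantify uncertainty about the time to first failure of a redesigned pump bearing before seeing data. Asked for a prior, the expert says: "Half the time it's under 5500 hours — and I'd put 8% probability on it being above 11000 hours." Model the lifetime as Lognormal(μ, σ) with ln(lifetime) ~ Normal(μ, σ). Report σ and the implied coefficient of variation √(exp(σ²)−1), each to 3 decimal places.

If T ~ Lognormal(μ,σ) then ln T ~ Normal(μ,σ), so the p-quantile of ln T is μ + z_p·σ.
ln(5500) = 8.613 and ln(11000) = 9.306; z_{0.5} = 0, z_{0.92} = 1.405.
σ = (9.306 − 8.613)/(1.405 − (0)) = 0.493.
μ = 8.613 − (0)·0.493 = 8.613.
CV = √(exp(σ²)−1) = √(exp(0.2434)−1) = 0.525.

σ ≈ 0.493, CV ≈ 0.525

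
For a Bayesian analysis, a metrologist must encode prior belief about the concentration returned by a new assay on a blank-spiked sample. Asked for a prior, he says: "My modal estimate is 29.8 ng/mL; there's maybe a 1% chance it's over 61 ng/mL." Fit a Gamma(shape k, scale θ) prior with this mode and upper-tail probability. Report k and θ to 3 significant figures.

k ≈ 10.5, θ ≈ 3.13

Gamma(k,θ) with k>1 has mode (k−1)θ, so θ = 29.8/(k−1).
Need P(X < 61) = 0.99 with θ tied to k this way. Start at k = 2, θ = 29.8: P(X<61) ≈ 0.607.
Too low — raise k to concentrate. Iterating converges to k ≈ 10.5.
Then θ = 29.8/(10.5−1) ≈ 3.13.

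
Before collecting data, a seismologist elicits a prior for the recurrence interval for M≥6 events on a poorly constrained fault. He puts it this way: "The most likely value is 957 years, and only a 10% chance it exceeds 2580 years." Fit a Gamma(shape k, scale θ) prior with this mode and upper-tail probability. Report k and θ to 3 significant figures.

Gamma(k,θ) with k>1 has mode (k−1)θ, so θ = 957/(k−1).
Need P(X < 2580) = 0.9 with θ tied to k this way. Start at k = 2, θ = 957: P(X<2580) ≈ 0.751.
Too low — raise k to concentrate. Iterating converges to k ≈ 2.95.
Then θ = 957/(2.95−1) ≈ 492.

k ≈ 2.95, θ ≈ 492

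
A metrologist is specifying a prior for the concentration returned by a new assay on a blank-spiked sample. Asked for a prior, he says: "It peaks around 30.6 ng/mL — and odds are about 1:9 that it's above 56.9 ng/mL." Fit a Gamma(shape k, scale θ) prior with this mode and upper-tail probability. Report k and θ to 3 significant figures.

Gamma(k,θ) with k>1 has mode (k−1)θ, so θ = 30.6/(k−1).
Need P(X < 56.9) = 0.9 with θ tied to k this way. Start at k = 2, θ = 30.6: P(X<56.9) ≈ 0.555.
Too low — raise k to concentrate. Iterating converges to k ≈ 5.96.
Then θ = 30.6/(5.96−1) ≈ 6.17.

k ≈ 5.96, θ ≈ 6.17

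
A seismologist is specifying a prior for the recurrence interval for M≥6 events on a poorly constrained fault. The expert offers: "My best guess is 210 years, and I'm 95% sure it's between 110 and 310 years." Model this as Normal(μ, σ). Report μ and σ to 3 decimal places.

A symmetric 95% interval runs μ ± z·σ with z = 1.96.
Half-width = 100, so σ = 100/1.96 = 51.021.
μ is the stated best guess, 210.000.

μ = 210.000, σ = 51.021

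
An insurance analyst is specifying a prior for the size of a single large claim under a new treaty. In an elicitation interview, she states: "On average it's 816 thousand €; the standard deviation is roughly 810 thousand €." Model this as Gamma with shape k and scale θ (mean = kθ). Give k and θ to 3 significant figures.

k ≈ 1.01, θ ≈ 804

For Gamma(k, scale θ): mean = kθ, variance = kθ², so CV = 1/√k.
CV = SD/mean = 810/816 = 0.9926, hence k = 1/CV² = 1.01.
Then θ = mean/k = 816/1.01 = 804.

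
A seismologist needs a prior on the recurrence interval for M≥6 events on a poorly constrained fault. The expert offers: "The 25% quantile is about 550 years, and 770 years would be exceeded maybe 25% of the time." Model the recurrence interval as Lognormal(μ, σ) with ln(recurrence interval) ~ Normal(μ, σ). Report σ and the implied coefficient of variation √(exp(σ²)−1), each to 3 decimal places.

σ ≈ 0.249, CV ≈ 0.253

If T ~ Lognormal(μ,σ) then ln T ~ Normal(μ,σ), so the p-quantile of ln T is μ + z_p·σ.
ln(550) = 6.31 and ln(770) = 6.646; z_{0.25} = -0.6745, z_{0.75} = 0.6745.
σ = (6.646 − 6.31)/(0.6745 − (-0.6745)) = 0.249.
μ = 6.31 − (-0.6745)·0.249 = 6.478.
CV = √(exp(σ²)−1) = √(exp(0.0622)−1) = 0.253.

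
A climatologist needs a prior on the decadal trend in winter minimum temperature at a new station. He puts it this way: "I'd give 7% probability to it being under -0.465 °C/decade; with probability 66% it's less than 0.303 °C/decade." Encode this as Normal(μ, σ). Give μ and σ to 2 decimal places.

For Normal(μ,σ), the p-quantile is μ + z_p·σ. Here z_{0.07} = -1.476, z_{0.66} = 0.4125.
So -0.465 = μ − 1.476σ and 0.303 = μ + 0.4125σ.
Subtracting: σ = (0.303 − -0.465)/(0.4125 − (-1.476)) = 0.41.
Then μ = -0.465 − (-1.476)·0.41 = 0.14.

μ = 0.14, σ = 0.41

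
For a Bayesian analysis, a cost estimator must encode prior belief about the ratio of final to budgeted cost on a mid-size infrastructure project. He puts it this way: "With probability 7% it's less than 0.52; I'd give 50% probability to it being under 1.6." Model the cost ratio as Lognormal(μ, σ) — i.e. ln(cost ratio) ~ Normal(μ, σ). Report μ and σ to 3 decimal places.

If T ~ Lognormal(μ,σ) then ln T ~ Normal(μ,σ), so the p-quantile of ln T is μ + z_p·σ.
ln(0.52) = -0.6539 and ln(1.6) = 0.47; z_{0.07} = -1.476, z_{0.5} = 0.
σ = (0.47 − -0.6539)/(0 − (-1.476)) = 0.762.
μ = -0.6539 − (-1.476)·0.762 = 0.470.

μ ≈ 0.470, σ ≈ 0.762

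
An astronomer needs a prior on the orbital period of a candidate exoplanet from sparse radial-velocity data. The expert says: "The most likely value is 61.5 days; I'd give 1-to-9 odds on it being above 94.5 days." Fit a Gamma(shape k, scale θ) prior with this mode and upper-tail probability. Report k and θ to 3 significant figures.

Gamma(k,θ) with k>1 has mode (k−1)θ, so θ = 61.5/(k−1).
Need P(X < 94.5) = 0.9 with θ tied to k this way. Start at k = 2, θ = 61.5: P(X<94.5) ≈ 0.454.
Too low — raise k to concentrate. Iterating converges to k ≈ 11.1.
Then θ = 61.5/(11.1−1) ≈ 6.08.

k ≈ 11.1, θ ≈ 6.08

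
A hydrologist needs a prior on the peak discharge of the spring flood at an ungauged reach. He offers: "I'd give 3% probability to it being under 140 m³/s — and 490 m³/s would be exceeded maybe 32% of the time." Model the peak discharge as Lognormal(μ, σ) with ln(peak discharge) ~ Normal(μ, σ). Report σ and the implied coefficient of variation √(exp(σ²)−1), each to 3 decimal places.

If T ~ Lognormal(μ,σ) then ln T ~ Normal(μ,σ), so the p-quantile of ln T is μ + z_p·σ.
ln(140) = 4.942 and ln(490) = 6.194; z_{0.03} = -1.881, z_{0.68} = 0.4677.
σ = (6.194 − 4.942)/(0.4677 − (-1.881)) = 0.533.
μ = 4.942 − (-1.881)·0.533 = 5.945.
CV = √(exp(σ²)−1) = √(exp(0.2846)−1) = 0.574.

σ ≈ 0.533, CV ≈ 0.574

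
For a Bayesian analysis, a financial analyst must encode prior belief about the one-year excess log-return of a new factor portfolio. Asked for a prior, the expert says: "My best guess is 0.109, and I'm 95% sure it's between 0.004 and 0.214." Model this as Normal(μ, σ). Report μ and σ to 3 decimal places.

μ = 0.109, σ = 0.054

A symmetric 95% interval runs μ ± z·σ with z = 1.96.
Half-width = 0.105, so σ = 0.105/1.96 = 0.054.
μ is the stated best guess, 0.109.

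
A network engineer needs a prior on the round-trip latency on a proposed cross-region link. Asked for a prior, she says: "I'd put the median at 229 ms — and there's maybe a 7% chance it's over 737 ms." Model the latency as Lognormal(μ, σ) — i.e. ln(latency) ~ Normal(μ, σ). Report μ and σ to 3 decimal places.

μ ≈ 5.434, σ ≈ 0.792

If T ~ Lognormal(μ,σ) then ln T ~ Normal(μ,σ), so the p-quantile of ln T is μ + z_p·σ.
ln(229) = 5.434 and ln(737) = 6.603; z_{0.5} = 0, z_{0.93} = 1.476.
σ = (6.603 − 5.434)/(1.476 − (0)) = 0.792.
μ = 5.434 − (0)·0.792 = 5.434.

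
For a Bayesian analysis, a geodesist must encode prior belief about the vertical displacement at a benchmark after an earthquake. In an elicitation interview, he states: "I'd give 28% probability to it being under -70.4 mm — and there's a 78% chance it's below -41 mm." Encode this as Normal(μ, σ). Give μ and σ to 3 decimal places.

μ = -57.754, σ = 21.697

For Normal(μ,σ), the p-quantile is μ + z_p·σ. Here z_{0.28} = -0.5828, z_{0.78} = 0.7722.
So -70.4 = μ − 0.5828σ and -41 = μ + 0.7722σ.
Subtracting: σ = (-41 − -70.4)/(0.7722 − (-0.5828)) = 21.697.
Then μ = -70.4 − (-0.5828)·21.697 = -57.754.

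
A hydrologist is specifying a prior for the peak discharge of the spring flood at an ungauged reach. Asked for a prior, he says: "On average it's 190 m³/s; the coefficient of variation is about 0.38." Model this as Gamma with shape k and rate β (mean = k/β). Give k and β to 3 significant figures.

k ≈ 6.93, β ≈ 0.0364

For Gamma(k, rate β): mean = k/β, variance = k/β², so CV = 1/√k.
CV = 0.38, hence k = 1/CV² = 6.93.
Then β = k/mean = 6.93/190 = 0.0364.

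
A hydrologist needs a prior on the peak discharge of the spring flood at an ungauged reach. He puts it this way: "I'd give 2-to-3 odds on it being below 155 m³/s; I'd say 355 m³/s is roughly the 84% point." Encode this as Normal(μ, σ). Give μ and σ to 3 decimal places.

For Normal(μ,σ), the p-quantile is μ + z_p·σ. Here z_{0.4} = -0.2533, z_{0.84} = 0.9945.
So 155 = μ − 0.2533σ and 355 = μ + 0.9945σ.
Subtracting: σ = (355 − 155)/(0.9945 − (-0.2533)) = 160.281.
Then μ = 155 − (-0.2533)·160.281 = 195.607.

μ = 195.607, σ = 160.281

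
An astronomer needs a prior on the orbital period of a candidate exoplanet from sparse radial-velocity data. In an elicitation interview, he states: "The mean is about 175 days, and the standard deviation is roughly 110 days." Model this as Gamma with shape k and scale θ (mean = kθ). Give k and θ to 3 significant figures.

For Gamma(k, scale θ): mean = kθ, variance = kθ², so CV = 1/√k.
CV = SD/mean = 110/175 = 0.6286, hence k = 1/CV² = 2.53.
Then θ = mean/k = 175/2.53 = 69.1.

k ≈ 2.53, θ ≈ 69.1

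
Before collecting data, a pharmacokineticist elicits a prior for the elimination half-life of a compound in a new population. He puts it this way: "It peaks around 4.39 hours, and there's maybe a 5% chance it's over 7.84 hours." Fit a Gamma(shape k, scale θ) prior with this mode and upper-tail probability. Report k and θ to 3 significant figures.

k ≈ 9.29, θ ≈ 0.53

Gamma(k,θ) with k>1 has mode (k−1)θ, so θ = 4.39/(k−1).
Need P(X < 7.84) = 0.95 with θ tied to k this way. Start at k = 2, θ = 4.39: P(X<7.84) ≈ 0.533.
Too low — raise k to concentrate. Iterating converges to k ≈ 9.29.
Then θ = 4.39/(9.29−1) ≈ 0.53.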